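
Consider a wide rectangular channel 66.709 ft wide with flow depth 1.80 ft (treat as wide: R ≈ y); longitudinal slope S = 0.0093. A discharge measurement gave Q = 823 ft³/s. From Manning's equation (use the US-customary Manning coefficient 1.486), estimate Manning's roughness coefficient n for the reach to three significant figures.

0.0309

A = b·y = 66.709 × 1.80 = 120.1 ft²
Wide channel: R ≈ y = 1.80 ft
n = (1.486/Q)·A·R^(2/3)·S^(1/2) = (1.486/823) × 120.1 × 1.480 × 0.09644 = 0.03094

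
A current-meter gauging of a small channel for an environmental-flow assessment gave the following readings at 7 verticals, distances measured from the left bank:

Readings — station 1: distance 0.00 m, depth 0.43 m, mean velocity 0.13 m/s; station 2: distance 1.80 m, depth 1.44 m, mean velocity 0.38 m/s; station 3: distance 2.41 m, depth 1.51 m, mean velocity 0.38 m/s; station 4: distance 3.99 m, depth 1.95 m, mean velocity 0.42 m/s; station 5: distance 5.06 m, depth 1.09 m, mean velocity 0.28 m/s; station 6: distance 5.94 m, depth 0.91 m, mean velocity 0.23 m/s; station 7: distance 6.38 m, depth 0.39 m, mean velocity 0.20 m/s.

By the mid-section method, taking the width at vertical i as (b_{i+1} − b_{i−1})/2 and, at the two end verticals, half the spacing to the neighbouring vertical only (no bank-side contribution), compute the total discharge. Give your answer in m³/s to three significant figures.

w_1 = (1.80 − 0.00)/2 = 0.9 m; q_1 = 0.13 × 0.43 × 0.9 = 0.05031 m³/s
w_2 = (2.41 − 0.00)/2 = 1.205 m; q_2 = 0.38 × 1.44 × 1.205 = 0.6594 m³/s
w_3 = (3.99 − 1.80)/2 = 1.095 m; q_3 = 0.38 × 1.51 × 1.095 = 0.6283 m³/s
w_4 = (5.06 − 2.41)/2 = 1.325 m; q_4 = 0.42 × 1.95 × 1.325 = 1.085 m³/s
w_5 = (5.94 − 3.99)/2 = 0.975 m; q_5 = 0.28 × 1.09 × 0.975 = 0.2976 m³/s
w_6 = (6.38 − 5.06)/2 = 0.66 m; q_6 = 0.23 × 0.91 × 0.66 = 0.1381 m³/s
w_7 = (6.38 − 5.94)/2 = 0.22 m; q_7 = 0.20 × 0.39 × 0.22 = 0.01716 m³/s
Q = Σ qᵢ = 2.876 m³/s

2.88 m³/s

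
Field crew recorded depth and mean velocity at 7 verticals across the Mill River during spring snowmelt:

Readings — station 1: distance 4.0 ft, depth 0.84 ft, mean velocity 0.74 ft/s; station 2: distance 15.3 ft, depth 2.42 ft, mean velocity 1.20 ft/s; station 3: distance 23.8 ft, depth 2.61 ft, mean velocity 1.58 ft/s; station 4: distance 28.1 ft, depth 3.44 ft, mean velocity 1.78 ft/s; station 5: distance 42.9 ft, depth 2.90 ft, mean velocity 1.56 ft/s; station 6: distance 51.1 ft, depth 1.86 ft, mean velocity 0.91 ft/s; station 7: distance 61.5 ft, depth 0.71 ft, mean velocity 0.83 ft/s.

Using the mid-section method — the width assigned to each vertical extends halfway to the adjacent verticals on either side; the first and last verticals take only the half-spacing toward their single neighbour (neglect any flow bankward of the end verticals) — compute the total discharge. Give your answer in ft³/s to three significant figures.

w_1 = (15.3 − 4.0)/2 = 5.65 ft; q_1 = 0.74 × 0.84 × 5.65 = 3.512 ft³/s
w_2 = (23.8 − 4.0)/2 = 9.9 ft; q_2 = 1.20 × 2.42 × 9.9 = 28.75 ft³/s
w_3 = (28.1 − 15.3)/2 = 6.4 ft; q_3 = 1.58 × 2.61 × 6.4 = 26.39 ft³/s
w_4 = (42.9 − 23.8)/2 = 9.55 ft; q_4 = 1.78 × 3.44 × 9.55 = 58.48 ft³/s
w_5 = (51.1 − 28.1)/2 = 11.5 ft; q_5 = 1.56 × 2.90 × 11.5 = 52.03 ft³/s
w_6 = (61.5 − 42.9)/2 = 9.3 ft; q_6 = 0.91 × 1.86 × 9.3 = 15.74 ft³/s
w_7 = (61.5 − 51.1)/2 = 5.2 ft; q_7 = 0.83 × 0.71 × 5.2 = 3.064 ft³/s
Q = Σ qᵢ = 188.0 ft³/s

188 ft³/s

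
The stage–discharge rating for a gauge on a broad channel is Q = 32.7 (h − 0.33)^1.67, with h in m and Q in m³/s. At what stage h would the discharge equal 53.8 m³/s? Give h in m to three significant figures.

h − h₀ = (Q/C)^(1/b) = (53.8/32.7)^(1/1.67) = 1.347 m
h = 0.33 + 1.347 = 1.677 m

1.68 m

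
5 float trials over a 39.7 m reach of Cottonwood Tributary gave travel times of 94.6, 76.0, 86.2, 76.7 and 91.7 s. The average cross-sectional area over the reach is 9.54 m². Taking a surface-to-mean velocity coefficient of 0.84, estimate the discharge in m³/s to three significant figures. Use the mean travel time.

3.74 m³/s

t̄ = (94.6 + 76.0 + 86.2 + 76.7 + 91.7) / 5 = 85.04 s
v_surface = L / t̄ = 39.7 / 85.04 = 0.4668 m/s
v_mean = 0.84 × 0.4668 = 0.3921 m/s
Q = A × v_mean = 9.54 × 0.3921 = 3.741 m³/s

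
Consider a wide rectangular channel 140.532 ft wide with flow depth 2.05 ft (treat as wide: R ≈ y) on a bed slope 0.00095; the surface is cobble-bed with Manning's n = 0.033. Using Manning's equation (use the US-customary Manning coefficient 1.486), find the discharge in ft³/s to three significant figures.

645 ft³/s

A = b·y = 140.532 × 2.05 = 288.1 ft²
Wide channel: R ≈ y = 2.05 ft
Q = (1.486/n)·A·R^(2/3)·S^(1/2) = (1.486/0.033) × 288.1 × 2.050^(2/3) × 0.00095^(1/2) = 645.3 ft³/s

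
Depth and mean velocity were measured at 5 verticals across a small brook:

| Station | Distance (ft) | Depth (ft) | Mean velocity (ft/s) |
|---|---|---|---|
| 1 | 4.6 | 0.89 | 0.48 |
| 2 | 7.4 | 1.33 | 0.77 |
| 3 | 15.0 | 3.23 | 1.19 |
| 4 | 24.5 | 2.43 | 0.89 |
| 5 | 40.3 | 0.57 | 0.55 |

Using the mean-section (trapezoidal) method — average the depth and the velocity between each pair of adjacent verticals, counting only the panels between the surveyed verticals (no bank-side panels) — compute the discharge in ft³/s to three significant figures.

Panel 1-2: Δb = 2.8 ft, d̄ = (0.89+1.33)/2 = 1.11, v̄ = (0.48+0.77)/2 = 0.625 → q = 2.8×1.11×0.625 = 1.943 ft³/s
Panel 2-3: Δb = 7.6 ft, d̄ = (1.33+3.23)/2 = 2.28, v̄ = (0.77+1.19)/2 = 0.98 → q = 7.6×2.28×0.98 = 16.98 ft³/s
Panel 3-4: Δb = 9.5 ft, d̄ = (3.23+2.43)/2 = 2.83, v̄ = (1.19+0.89)/2 = 1.04 → q = 9.5×2.83×1.04 = 27.96 ft³/s
Panel 4-5: Δb = 15.8 ft, d̄ = (2.43+0.57)/2 = 1.5, v̄ = (0.89+0.55)/2 = 0.72 → q = 15.8×1.5×0.72 = 17.06 ft³/s
Q = Σ q = 63.95 ft³/s

63.9 ft³/s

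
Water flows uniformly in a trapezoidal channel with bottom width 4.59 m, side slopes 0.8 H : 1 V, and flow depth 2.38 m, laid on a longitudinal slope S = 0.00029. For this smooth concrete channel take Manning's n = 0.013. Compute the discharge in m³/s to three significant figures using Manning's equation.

25.9 m³/s

A = (b + z·y)·y = (4.59 + 0.8×2.38)×2.38 = 15.46 m²
P = b + 2y√(1+z²) = 4.59 + 2×2.38×√(1+0.8²) = 10.69 m
R = A/P = 15.46/10.69 = 1.446 m
Q = (1/n)·A·R^(2/3)·S^(1/2) = (1/0.013) × 15.46 × 1.446^(2/3) × 0.00029^(1/2) = 25.89 m³/s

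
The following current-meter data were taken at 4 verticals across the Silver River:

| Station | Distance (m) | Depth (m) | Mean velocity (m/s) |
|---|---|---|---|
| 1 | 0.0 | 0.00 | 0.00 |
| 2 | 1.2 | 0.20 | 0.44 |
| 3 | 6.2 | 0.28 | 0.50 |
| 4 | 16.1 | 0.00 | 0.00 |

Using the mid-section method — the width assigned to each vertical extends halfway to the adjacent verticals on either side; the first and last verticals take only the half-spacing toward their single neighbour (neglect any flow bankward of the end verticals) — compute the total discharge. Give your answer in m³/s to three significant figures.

w_2 = (6.2 − 0.0)/2 = 3.1 m; q_2 = 0.44 × 0.20 × 3.1 = 0.2728 m³/s
w_3 = (16.1 − 1.2)/2 = 7.45 m; q_3 = 0.50 × 0.28 × 7.45 = 1.043 m³/s
Stations 1, 4 contribute zero (depth or velocity is 0).
Q = Σ qᵢ = 1.316 m³/s

1.32 m³/s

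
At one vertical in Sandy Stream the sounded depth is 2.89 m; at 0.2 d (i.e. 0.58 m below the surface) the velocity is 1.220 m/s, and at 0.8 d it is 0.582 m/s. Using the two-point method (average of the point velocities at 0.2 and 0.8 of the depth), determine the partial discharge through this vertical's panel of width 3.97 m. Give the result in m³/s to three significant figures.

v̄ = (1.220 + 0.582) / 2 = 0.9010 m/s
q = v̄ × d × w = 0.9010 × 2.89 × 3.97 = 10.34 m³/s

10.3 m³/s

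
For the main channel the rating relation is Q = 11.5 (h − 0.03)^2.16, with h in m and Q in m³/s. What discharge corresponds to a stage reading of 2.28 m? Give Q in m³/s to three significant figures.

66.3 m³/s

Q = 11.5 × (2.28 − 0.03)^2.16 = 11.5 × 2.25^2.16 = 66.28 m³/s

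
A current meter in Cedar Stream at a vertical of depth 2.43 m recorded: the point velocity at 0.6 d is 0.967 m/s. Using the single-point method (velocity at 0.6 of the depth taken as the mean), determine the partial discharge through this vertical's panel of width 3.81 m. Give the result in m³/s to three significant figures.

8.95 m³/s

v̄ = v₀.₆ = 0.967 m/s
q = v̄ × d × w = 0.9670 × 2.43 × 3.81 = 8.953 m³/s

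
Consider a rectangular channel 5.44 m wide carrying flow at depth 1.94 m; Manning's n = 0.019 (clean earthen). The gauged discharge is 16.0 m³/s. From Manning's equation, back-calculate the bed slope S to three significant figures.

0.000703

A = b·y = 5.44 × 1.94 = 10.55 m²
P = b + 2y = 5.44 + 2×1.94 = 9.320 m
R = A/P = 10.55/9.320 = 1.132 m
S = (Q·n / (1·A·R^(2/3)))² = (16.0×0.019 / (1×10.55×1.086))² = 0.0007030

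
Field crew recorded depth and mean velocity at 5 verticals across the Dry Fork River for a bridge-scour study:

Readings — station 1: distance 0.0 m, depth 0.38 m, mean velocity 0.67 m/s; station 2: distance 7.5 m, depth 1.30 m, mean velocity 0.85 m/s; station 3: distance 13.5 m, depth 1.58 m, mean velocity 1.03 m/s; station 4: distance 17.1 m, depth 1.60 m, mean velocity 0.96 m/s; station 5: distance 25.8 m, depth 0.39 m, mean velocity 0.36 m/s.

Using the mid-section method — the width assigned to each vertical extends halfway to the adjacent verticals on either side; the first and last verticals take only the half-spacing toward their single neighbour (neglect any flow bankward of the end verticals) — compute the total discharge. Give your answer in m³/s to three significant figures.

26.3 m³/s

w_1 = (7.5 − 0.0)/2 = 3.75 m; q_1 = 0.67 × 0.38 × 3.75 = 0.9548 m³/s
w_2 = (13.5 − 0.0)/2 = 6.75 m; q_2 = 0.85 × 1.30 × 6.75 = 7.459 m³/s
w_3 = (17.1 − 7.5)/2 = 4.8 m; q_3 = 1.03 × 1.58 × 4.8 = 7.812 m³/s
w_4 = (25.8 − 13.5)/2 = 6.15 m; q_4 = 0.96 × 1.60 × 6.15 = 9.446 m³/s
w_5 = (25.8 − 17.1)/2 = 4.35 m; q_5 = 0.36 × 0.39 × 4.35 = 0.6107 m³/s
Q = Σ qᵢ = 26.28 m³/s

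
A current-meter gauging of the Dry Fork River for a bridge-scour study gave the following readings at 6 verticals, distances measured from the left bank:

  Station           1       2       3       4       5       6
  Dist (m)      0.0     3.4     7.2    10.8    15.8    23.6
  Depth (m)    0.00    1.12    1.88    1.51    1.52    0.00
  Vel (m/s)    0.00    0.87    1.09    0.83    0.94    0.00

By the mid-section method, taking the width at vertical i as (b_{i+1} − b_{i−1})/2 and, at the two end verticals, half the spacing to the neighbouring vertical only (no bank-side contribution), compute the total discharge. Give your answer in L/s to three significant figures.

w_2 = (7.2 − 0.0)/2 = 3.6 m; q_2 = 0.87 × 1.12 × 3.6 = 3.508 m³/s
w_3 = (10.8 − 3.4)/2 = 3.7 m; q_3 = 1.09 × 1.88 × 3.7 = 7.582 m³/s
w_4 = (15.8 − 7.2)/2 = 4.3 m; q_4 = 0.83 × 1.51 × 4.3 = 5.389 m³/s
w_5 = (23.6 − 10.8)/2 = 6.4 m; q_5 = 0.94 × 1.52 × 6.4 = 9.144 m³/s
Stations 1, 6 contribute zero (depth or velocity is 0).
Q = Σ qᵢ = 25.62 m³/s
= 25.62 × 1000 = 25620 L/s

25600 L/s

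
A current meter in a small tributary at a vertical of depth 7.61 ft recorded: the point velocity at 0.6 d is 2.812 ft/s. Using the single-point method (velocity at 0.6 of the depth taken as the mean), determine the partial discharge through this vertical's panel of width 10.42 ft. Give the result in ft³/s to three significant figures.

223 ft³/s

v̄ = v₀.₆ = 2.812 ft/s
q = v̄ × d × w = 2.812 × 7.61 × 10.42 = 223.0 ft³/s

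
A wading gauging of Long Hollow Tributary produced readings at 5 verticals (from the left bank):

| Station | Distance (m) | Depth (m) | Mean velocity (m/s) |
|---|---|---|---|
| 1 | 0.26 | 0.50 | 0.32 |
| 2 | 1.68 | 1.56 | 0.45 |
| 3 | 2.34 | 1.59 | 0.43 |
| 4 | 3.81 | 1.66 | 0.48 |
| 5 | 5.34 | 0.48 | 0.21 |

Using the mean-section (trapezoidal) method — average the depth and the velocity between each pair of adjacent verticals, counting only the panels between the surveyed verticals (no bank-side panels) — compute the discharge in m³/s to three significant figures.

2.67 m³/s

Panel 1-2: Δb = 1.42 m, d̄ = (0.50+1.56)/2 = 1.03, v̄ = (0.32+0.45)/2 = 0.385 → q = 1.42×1.03×0.385 = 0.5631 m³/s
Panel 2-3: Δb = 0.66 m, d̄ = (1.56+1.59)/2 = 1.575, v̄ = (0.45+0.43)/2 = 0.44 → q = 0.66×1.575×0.44 = 0.4574 m³/s
Panel 3-4: Δb = 1.47 m, d̄ = (1.59+1.66)/2 = 1.625, v̄ = (0.43+0.48)/2 = 0.455 → q = 1.47×1.625×0.455 = 1.087 m³/s
Panel 4-5: Δb = 1.53 m, d̄ = (1.66+0.48)/2 = 1.07, v̄ = (0.48+0.21)/2 = 0.345 → q = 1.53×1.07×0.345 = 0.5648 m³/s
Q = Σ q = 2.672 m³/s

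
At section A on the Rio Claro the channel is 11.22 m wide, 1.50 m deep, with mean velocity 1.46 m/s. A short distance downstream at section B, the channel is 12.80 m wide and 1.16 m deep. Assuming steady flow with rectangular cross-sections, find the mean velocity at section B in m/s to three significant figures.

Q = A₁V₁ = (11.22×1.50) × 1.46 = 24.57 m³/s
A₂ = 12.80 × 1.16 = 14.85 m²
V₂ = Q/A₂ = 24.57/14.85 = 1.655 m/s

1.65 m/s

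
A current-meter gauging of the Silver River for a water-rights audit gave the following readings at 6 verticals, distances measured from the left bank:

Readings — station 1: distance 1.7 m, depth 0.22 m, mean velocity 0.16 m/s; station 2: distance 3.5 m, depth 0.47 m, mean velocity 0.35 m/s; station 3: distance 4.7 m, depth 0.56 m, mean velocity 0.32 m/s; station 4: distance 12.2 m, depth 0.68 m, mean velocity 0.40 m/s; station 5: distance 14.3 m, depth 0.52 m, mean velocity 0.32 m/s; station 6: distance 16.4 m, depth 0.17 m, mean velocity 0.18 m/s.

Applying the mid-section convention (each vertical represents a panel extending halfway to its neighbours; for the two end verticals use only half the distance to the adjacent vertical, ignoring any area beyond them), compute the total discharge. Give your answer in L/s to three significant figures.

2750 L/s

w_1 = (3.5 − 1.7)/2 = 0.9 m; q_1 = 0.16 × 0.22 × 0.9 = 0.03168 m³/s
w_2 = (4.7 − 1.7)/2 = 1.5 m; q_2 = 0.35 × 0.47 × 1.5 = 0.2468 m³/s
w_3 = (12.2 − 3.5)/2 = 4.35 m; q_3 = 0.32 × 0.56 × 4.35 = 0.7795 m³/s
w_4 = (14.3 − 4.7)/2 = 4.8 m; q_4 = 0.40 × 0.68 × 4.8 = 1.306 m³/s
w_5 = (16.4 − 12.2)/2 = 2.1 m; q_5 = 0.32 × 0.52 × 2.1 = 0.3494 m³/s
w_6 = (16.4 − 14.3)/2 = 1.05 m; q_6 = 0.18 × 0.17 × 1.05 = 0.03213 m³/s
Q = Σ qᵢ = 2.745 m³/s
= 2.745 × 1000 = 2745 L/s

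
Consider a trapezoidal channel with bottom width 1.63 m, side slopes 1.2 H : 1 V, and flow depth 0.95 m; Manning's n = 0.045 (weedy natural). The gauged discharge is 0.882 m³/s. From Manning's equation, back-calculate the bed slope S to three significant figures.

A = (b + z·y)·y = (1.63 + 1.2×0.95)×0.95 = 2.632 m²
P = b + 2y√(1+z²) = 1.63 + 2×0.95×√(1+1.2²) = 4.598 m
R = A/P = 2.632/4.598 = 0.5723 m
S = (Q·n / (1·A·R^(2/3)))² = (0.882×0.045 / (1×2.632×0.6893))² = 0.0004787

0.000479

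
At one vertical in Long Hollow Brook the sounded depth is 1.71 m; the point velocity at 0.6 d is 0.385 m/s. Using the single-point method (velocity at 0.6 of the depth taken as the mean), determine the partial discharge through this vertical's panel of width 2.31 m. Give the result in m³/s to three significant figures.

v̄ = v₀.₆ = 0.385 m/s
q = v̄ × d × w = 0.3850 × 1.71 × 2.31 = 1.521 m³/s

1.52 m³/s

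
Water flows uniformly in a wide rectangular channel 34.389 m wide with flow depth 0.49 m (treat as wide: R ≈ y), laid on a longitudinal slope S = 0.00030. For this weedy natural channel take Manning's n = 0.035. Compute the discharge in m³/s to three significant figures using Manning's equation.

A = b·y = 34.389 × 0.49 = 16.85 m²
Wide channel: R ≈ y = 0.49 m
Q = (1/n)·A·R^(2/3)·S^(1/2) = (1/0.035) × 16.85 × 0.4900^(2/3) × 0.00030^(1/2) = 5.183 m³/s

5.18 m³/s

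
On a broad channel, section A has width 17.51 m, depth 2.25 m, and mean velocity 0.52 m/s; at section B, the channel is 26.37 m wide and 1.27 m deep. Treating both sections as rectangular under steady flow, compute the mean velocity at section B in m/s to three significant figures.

Q = A₁V₁ = (17.51×2.25) × 0.52 = 20.49 m³/s
A₂ = 26.37 × 1.27 = 33.49 m²
V₂ = Q/A₂ = 20.49/33.49 = 0.6117 m/s

0.612 m/s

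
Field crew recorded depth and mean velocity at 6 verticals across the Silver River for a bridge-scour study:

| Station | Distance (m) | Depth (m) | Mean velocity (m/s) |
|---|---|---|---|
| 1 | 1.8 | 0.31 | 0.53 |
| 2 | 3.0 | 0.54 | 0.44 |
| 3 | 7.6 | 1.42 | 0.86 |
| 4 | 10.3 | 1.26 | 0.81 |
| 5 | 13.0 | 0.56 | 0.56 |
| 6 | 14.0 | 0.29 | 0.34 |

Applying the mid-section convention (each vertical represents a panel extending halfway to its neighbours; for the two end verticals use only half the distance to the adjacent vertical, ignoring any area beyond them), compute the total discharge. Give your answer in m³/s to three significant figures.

8.63 m³/s

w_1 = (3.0 − 1.8)/2 = 0.6 m; q_1 = 0.53 × 0.31 × 0.6 = 0.09858 m³/s
w_2 = (7.6 − 1.8)/2 = 2.9 m; q_2 = 0.44 × 0.54 × 2.9 = 0.6890 m³/s
w_3 = (10.3 − 3.0)/2 = 3.65 m; q_3 = 0.86 × 1.42 × 3.65 = 4.457 m³/s
w_4 = (13.0 − 7.6)/2 = 2.7 m; q_4 = 0.81 × 1.26 × 2.7 = 2.756 m³/s
w_5 = (14.0 − 10.3)/2 = 1.85 m; q_5 = 0.56 × 0.56 × 1.85 = 0.5802 m³/s
w_6 = (14.0 − 13.0)/2 = 0.5 m; q_6 = 0.34 × 0.29 × 0.5 = 0.04930 m³/s
Q = Σ qᵢ = 8.630 m³/s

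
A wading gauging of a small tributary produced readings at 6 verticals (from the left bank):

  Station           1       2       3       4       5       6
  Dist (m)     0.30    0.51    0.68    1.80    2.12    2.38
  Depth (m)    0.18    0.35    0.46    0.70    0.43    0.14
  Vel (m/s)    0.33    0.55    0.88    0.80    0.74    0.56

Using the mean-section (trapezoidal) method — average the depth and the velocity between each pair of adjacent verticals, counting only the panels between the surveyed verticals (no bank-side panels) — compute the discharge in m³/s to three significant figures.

Panel 1-2: Δb = 0.21 m, d̄ = (0.18+0.35)/2 = 0.265, v̄ = (0.33+0.55)/2 = 0.44 → q = 0.21×0.265×0.44 = 0.02449 m³/s
Panel 2-3: Δb = 0.17 m, d̄ = (0.35+0.46)/2 = 0.405, v̄ = (0.55+0.88)/2 = 0.715 → q = 0.17×0.405×0.715 = 0.04923 m³/s
Panel 3-4: Δb = 1.12 m, d̄ = (0.46+0.70)/2 = 0.58, v̄ = (0.88+0.80)/2 = 0.84 → q = 1.12×0.58×0.84 = 0.5457 m³/s
Panel 4-5: Δb = 0.32 m, d̄ = (0.70+0.43)/2 = 0.565, v̄ = (0.80+0.74)/2 = 0.77 → q = 0.32×0.565×0.77 = 0.1392 m³/s
Panel 5-6: Δb = 0.26 m, d̄ = (0.43+0.14)/2 = 0.285, v̄ = (0.74+0.56)/2 = 0.65 → q = 0.26×0.285×0.65 = 0.04817 m³/s
Q = Σ q = 0.8068 m³/s

0.807 m³/s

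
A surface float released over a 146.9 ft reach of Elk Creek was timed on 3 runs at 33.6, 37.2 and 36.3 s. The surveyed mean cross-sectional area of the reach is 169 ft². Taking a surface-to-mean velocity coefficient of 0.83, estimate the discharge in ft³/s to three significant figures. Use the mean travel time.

577 ft³/s

t̄ = (33.6 + 37.2 + 36.3) / 3 = 35.7 s
v_surface = L / t̄ = 146.9 / 35.7 = 4.115 ft/s
v_mean = 0.83 × 4.115 = 3.415 ft/s
Q = A × v_mean = 169 × 3.415 = 577.2 ft³/s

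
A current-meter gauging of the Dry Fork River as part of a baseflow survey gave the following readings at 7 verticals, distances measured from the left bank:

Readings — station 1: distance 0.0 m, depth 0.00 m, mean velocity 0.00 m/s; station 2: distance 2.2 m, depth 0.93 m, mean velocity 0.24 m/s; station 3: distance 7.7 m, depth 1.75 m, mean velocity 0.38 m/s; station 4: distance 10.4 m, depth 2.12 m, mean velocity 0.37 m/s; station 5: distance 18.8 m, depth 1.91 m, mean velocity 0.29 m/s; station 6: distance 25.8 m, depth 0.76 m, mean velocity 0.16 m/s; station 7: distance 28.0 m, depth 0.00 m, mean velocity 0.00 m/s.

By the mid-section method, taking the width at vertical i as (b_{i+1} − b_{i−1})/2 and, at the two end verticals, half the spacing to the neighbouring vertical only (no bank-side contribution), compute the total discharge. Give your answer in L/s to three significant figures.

12800 L/s

w_2 = (7.7 − 0.0)/2 = 3.85 m; q_2 = 0.24 × 0.93 × 3.85 = 0.8593 m³/s
w_3 = (10.4 − 2.2)/2 = 4.1 m; q_3 = 0.38 × 1.75 × 4.1 = 2.727 m³/s
w_4 = (18.8 − 7.7)/2 = 5.55 m; q_4 = 0.37 × 2.12 × 5.55 = 4.353 m³/s
w_5 = (25.8 − 10.4)/2 = 7.7 m; q_5 = 0.29 × 1.91 × 7.7 = 4.265 m³/s
w_6 = (28.0 − 18.8)/2 = 4.6 m; q_6 = 0.16 × 0.76 × 4.6 = 0.5594 m³/s
Stations 1, 7 contribute zero (depth or velocity is 0).
Q = Σ qᵢ = 12.76 m³/s
= 12.76 × 1000 = 12760 L/s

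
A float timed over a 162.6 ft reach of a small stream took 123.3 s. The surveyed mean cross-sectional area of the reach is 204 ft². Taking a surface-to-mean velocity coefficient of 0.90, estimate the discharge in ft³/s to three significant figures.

242 ft³/s

v_surface = L / t̄ = 162.6 / 123.3 = 1.319 ft/s
v_mean = 0.90 × 1.319 = 1.187 ft/s
Q = A × v_mean = 204 × 1.187 = 242.1 ft³/s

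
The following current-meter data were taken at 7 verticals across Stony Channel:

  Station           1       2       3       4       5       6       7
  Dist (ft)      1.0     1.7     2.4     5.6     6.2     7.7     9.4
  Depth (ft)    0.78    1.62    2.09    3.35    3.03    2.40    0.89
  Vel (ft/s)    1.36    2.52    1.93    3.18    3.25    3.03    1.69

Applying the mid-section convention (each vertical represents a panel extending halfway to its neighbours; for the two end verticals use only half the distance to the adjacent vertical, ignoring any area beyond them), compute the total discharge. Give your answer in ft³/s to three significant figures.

54.6 ft³/s

w_1 = (1.7 − 1.0)/2 = 0.35 ft; q_1 = 1.36 × 0.78 × 0.35 = 0.3713 ft³/s
w_2 = (2.4 − 1.0)/2 = 0.7 ft; q_2 = 2.52 × 1.62 × 0.7 = 2.858 ft³/s
w_3 = (5.6 − 1.7)/2 = 1.95 ft; q_3 = 1.93 × 2.09 × 1.95 = 7.866 ft³/s
w_4 = (6.2 − 2.4)/2 = 1.9 ft; q_4 = 3.18 × 3.35 × 1.9 = 20.24 ft³/s
w_5 = (7.7 − 5.6)/2 = 1.05 ft; q_5 = 3.25 × 3.03 × 1.05 = 10.34 ft³/s
w_6 = (9.4 − 6.2)/2 = 1.6 ft; q_6 = 3.03 × 2.40 × 1.6 = 11.64 ft³/s
w_7 = (9.4 − 7.7)/2 = 0.85 ft; q_7 = 1.69 × 0.89 × 0.85 = 1.278 ft³/s
Q = Σ qᵢ = 54.59 ft³/s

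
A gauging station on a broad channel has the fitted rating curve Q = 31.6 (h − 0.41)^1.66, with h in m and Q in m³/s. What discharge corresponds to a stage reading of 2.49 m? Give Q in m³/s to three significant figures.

107 m³/s

Q = 31.6 × (2.49 − 0.41)^1.66 = 31.6 × 2.08^1.66 = 106.6 m³/s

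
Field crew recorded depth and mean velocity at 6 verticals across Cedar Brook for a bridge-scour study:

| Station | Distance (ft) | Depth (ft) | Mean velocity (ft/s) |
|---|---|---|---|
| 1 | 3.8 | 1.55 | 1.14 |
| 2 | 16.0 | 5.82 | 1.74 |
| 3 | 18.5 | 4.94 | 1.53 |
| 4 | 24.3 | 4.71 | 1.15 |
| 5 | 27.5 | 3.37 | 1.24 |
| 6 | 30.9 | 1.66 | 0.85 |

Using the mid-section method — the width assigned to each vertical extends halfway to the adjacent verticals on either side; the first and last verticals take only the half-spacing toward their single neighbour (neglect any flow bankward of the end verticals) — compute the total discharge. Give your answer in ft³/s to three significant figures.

w_1 = (16.0 − 3.8)/2 = 6.1 ft; q_1 = 1.14 × 1.55 × 6.1 = 10.78 ft³/s
w_2 = (18.5 − 3.8)/2 = 7.35 ft; q_2 = 1.74 × 5.82 × 7.35 = 74.43 ft³/s
w_3 = (24.3 − 16.0)/2 = 4.15 ft; q_3 = 1.53 × 4.94 × 4.15 = 31.37 ft³/s
w_4 = (27.5 − 18.5)/2 = 4.5 ft; q_4 = 1.15 × 4.71 × 4.5 = 24.37 ft³/s
w_5 = (30.9 − 24.3)/2 = 3.3 ft; q_5 = 1.24 × 3.37 × 3.3 = 13.79 ft³/s
w_6 = (30.9 − 27.5)/2 = 1.7 ft; q_6 = 0.85 × 1.66 × 1.7 = 2.399 ft³/s
Q = Σ qᵢ = 157.1 ft³/s

157 ft³/s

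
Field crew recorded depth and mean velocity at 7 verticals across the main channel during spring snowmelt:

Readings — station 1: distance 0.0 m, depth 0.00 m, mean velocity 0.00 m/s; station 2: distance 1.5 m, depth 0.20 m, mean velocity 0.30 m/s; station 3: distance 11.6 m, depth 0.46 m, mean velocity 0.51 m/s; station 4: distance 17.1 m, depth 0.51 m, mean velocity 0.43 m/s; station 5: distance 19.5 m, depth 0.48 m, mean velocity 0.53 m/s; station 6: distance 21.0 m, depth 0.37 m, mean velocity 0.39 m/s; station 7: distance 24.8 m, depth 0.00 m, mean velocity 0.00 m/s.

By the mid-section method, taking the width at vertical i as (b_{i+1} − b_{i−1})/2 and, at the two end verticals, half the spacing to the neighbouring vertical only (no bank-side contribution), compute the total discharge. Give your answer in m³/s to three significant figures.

3.92 m³/s

w_2 = (11.6 − 0.0)/2 = 5.8 m; q_2 = 0.30 × 0.20 × 5.8 = 0.3480 m³/s
w_3 = (17.1 − 1.5)/2 = 7.8 m; q_3 = 0.51 × 0.46 × 7.8 = 1.830 m³/s
w_4 = (19.5 − 11.6)/2 = 3.95 m; q_4 = 0.43 × 0.51 × 3.95 = 0.8662 m³/s
w_5 = (21.0 − 17.1)/2 = 1.95 m; q_5 = 0.53 × 0.48 × 1.95 = 0.4961 m³/s
w_6 = (24.8 − 19.5)/2 = 2.65 m; q_6 = 0.39 × 0.37 × 2.65 = 0.3824 m³/s
Stations 1, 7 contribute zero (depth or velocity is 0).
Q = Σ qᵢ = 3.923 m³/s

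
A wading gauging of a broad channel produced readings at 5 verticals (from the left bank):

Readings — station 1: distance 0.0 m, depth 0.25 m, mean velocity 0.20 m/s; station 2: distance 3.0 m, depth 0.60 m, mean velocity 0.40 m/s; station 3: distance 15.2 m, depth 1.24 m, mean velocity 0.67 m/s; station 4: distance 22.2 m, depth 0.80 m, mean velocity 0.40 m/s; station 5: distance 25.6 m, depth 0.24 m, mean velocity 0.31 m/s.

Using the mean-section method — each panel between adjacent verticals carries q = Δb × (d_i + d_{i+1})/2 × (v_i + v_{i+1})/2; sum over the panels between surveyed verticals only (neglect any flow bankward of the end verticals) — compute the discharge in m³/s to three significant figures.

Panel 1-2: Δb = 3 m, d̄ = (0.25+0.60)/2 = 0.425, v̄ = (0.20+0.40)/2 = 0.3 → q = 3×0.425×0.3 = 0.3825 m³/s
Panel 2-3: Δb = 12.2 m, d̄ = (0.60+1.24)/2 = 0.92, v̄ = (0.40+0.67)/2 = 0.535 → q = 12.2×0.92×0.535 = 6.005 m³/s
Panel 3-4: Δb = 7 m, d̄ = (1.24+0.80)/2 = 1.02, v̄ = (0.67+0.40)/2 = 0.535 → q = 7×1.02×0.535 = 3.820 m³/s
Panel 4-5: Δb = 3.4 m, d̄ = (0.80+0.24)/2 = 0.52, v̄ = (0.40+0.31)/2 = 0.355 → q = 3.4×0.52×0.355 = 0.6276 m³/s
Q = Σ q = 10.83 m³/s

10.8 m³/s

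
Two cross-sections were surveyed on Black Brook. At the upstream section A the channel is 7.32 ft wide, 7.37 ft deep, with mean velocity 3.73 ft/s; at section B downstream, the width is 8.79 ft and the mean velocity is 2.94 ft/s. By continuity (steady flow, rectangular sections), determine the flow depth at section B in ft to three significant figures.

7.79 ft

Q = A₁V₁ = (7.32×7.37) × 3.73 = 201.2 ft³/s
d₂ = Q/(b₂ V₂) = 201.2/(8.79×2.94) = 7.787 ft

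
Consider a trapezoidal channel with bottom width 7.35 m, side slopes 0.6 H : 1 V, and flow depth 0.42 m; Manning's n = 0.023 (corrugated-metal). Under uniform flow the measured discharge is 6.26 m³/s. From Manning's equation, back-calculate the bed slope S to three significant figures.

0.00730

A = (b + z·y)·y = (7.35 + 0.6×0.42)×0.42 = 3.193 m²
P = b + 2y√(1+z²) = 7.35 + 2×0.42×√(1+0.6²) = 8.330 m
R = A/P = 3.193/8.330 = 0.3833 m
S = (Q·n / (1·A·R^(2/3)))² = (6.26×0.023 / (1×3.193×0.5277))² = 0.007303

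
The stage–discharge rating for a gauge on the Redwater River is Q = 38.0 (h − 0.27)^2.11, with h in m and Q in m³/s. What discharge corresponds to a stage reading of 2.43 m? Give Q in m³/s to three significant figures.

193 m³/s

Q = 38.0 × (2.43 − 0.27)^2.11 = 38.0 × 2.16^2.11 = 193.0 m³/s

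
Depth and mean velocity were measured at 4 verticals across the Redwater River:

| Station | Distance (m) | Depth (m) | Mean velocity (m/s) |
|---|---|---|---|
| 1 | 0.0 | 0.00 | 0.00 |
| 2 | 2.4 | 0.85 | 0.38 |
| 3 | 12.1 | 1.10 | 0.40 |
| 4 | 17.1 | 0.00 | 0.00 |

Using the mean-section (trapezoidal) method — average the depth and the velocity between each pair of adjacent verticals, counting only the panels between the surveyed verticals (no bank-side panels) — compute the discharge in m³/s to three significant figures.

Panel 1-2: Δb = 2.4 m, d̄ = (0.00+0.85)/2 = 0.425, v̄ = (0.00+0.38)/2 = 0.19 → q = 2.4×0.425×0.19 = 0.1938 m³/s
Panel 2-3: Δb = 9.7 m, d̄ = (0.85+1.10)/2 = 0.975, v̄ = (0.38+0.40)/2 = 0.39 → q = 9.7×0.975×0.39 = 3.688 m³/s
Panel 3-4: Δb = 5 m, d̄ = (1.10+0.00)/2 = 0.55, v̄ = (0.40+0.00)/2 = 0.2 → q = 5×0.55×0.2 = 0.5500 m³/s
Q = Σ q = 4.432 m³/s

4.43 m³/s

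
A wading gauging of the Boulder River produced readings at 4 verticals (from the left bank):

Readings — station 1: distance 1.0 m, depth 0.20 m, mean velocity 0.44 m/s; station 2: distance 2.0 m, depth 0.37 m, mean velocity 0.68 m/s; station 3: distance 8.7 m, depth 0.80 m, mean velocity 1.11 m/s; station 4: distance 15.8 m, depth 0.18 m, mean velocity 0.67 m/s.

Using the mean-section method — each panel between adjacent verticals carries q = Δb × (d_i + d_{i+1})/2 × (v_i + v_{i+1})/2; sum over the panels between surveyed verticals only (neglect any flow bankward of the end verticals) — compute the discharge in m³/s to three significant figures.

Panel 1-2: Δb = 1 m, d̄ = (0.20+0.37)/2 = 0.285, v̄ = (0.44+0.68)/2 = 0.56 → q = 1×0.285×0.56 = 0.1596 m³/s
Panel 2-3: Δb = 6.7 m, d̄ = (0.37+0.80)/2 = 0.585, v̄ = (0.68+1.11)/2 = 0.895 → q = 6.7×0.585×0.895 = 3.508 m³/s
Panel 3-4: Δb = 7.1 m, d̄ = (0.80+0.18)/2 = 0.49, v̄ = (1.11+0.67)/2 = 0.89 → q = 7.1×0.49×0.89 = 3.096 m³/s
Q = Σ q = 6.764 m³/s

6.76 m³/s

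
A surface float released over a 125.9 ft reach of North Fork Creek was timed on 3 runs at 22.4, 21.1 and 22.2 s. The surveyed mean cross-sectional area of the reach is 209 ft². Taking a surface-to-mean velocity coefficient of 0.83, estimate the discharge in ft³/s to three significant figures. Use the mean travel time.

t̄ = (22.4 + 21.1 + 22.2) / 3 = 21.9 s
v_surface = L / t̄ = 125.9 / 21.9 = 5.749 ft/s
v_mean = 0.83 × 5.749 = 4.772 ft/s
Q = A × v_mean = 209 × 4.772 = 997.3 ft³/s

997 ft³/s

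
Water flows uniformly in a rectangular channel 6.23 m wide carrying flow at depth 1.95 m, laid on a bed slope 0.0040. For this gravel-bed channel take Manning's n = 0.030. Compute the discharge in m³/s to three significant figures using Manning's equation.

28.9 m³/s

A = b·y = 6.23 × 1.95 = 12.15 m²
P = b + 2y = 6.23 + 2×1.95 = 10.13 m
R = A/P = 12.15/10.13 = 1.199 m
Q = (1/n)·A·R^(2/3)·S^(1/2) = (1/0.030) × 12.15 × 1.199^(2/3) × 0.0040^(1/2) = 28.91 m³/s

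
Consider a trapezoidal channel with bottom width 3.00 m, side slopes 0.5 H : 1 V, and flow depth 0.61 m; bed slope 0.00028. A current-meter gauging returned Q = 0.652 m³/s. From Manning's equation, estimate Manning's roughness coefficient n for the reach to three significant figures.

0.0309

A = (b + z·y)·y = (3.00 + 0.5×0.61)×0.61 = 2.016 m²
P = b + 2y√(1+z²) = 3.00 + 2×0.61×√(1+0.5²) = 4.364 m
R = A/P = 2.016/4.364 = 0.4620 m
n = (1/Q)·A·R^(2/3)·S^(1/2) = (1/0.652) × 2.016 × 0.5976 × 0.01673 = 0.03092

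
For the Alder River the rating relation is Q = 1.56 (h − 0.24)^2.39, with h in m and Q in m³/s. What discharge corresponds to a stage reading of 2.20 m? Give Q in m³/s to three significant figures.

Q = 1.56 × (2.20 − 0.24)^2.39 = 1.56 × 1.96^2.39 = 7.791 m³/s

7.79 m³/s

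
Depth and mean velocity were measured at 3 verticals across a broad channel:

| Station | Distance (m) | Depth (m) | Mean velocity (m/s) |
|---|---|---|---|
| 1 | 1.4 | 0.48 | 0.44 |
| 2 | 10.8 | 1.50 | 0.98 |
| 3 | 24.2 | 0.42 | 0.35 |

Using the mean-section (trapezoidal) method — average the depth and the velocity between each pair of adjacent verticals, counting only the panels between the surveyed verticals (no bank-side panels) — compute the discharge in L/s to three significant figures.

Panel 1-2: Δb = 9.4 m, d̄ = (0.48+1.50)/2 = 0.99, v̄ = (0.44+0.98)/2 = 0.71 → q = 9.4×0.99×0.71 = 6.607 m³/s
Panel 2-3: Δb = 13.4 m, d̄ = (1.50+0.42)/2 = 0.96, v̄ = (0.98+0.35)/2 = 0.665 → q = 13.4×0.96×0.665 = 8.555 m³/s
Q = Σ q = 15.16 m³/s
= 15.16 × 1000 = 15160 L/s

15200 L/s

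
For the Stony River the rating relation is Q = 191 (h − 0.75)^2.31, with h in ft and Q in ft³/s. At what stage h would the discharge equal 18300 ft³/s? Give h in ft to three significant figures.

7.96 ft

h − h₀ = (Q/C)^(1/b) = (18300/191)^(1/2.31) = 7.207 ft
h = 0.75 + 7.207 = 7.957 ft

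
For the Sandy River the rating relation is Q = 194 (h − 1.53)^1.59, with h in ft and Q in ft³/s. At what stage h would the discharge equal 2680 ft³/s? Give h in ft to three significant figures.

6.74 ft

h − h₀ = (Q/C)^(1/b) = (2680/194)^(1/1.59) = 5.214 ft
h = 1.53 + 5.214 = 6.744 ft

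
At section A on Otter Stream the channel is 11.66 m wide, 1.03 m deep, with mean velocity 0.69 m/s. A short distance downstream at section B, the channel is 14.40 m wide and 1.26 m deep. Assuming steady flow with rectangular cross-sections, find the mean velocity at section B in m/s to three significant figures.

Q = A₁V₁ = (11.66×1.03) × 0.69 = 8.287 m³/s
A₂ = 14.40 × 1.26 = 18.14 m²
V₂ = Q/A₂ = 8.287/18.14 = 0.4567 m/s

0.457 m/s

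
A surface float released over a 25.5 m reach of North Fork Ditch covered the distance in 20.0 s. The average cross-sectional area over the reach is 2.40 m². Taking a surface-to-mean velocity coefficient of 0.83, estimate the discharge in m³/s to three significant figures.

2.54 m³/s

v_surface = L / t̄ = 25.5 / 20 = 1.275 m/s
v_mean = 0.83 × 1.275 = 1.058 m/s
Q = A × v_mean = 2.40 × 1.058 = 2.540 m³/s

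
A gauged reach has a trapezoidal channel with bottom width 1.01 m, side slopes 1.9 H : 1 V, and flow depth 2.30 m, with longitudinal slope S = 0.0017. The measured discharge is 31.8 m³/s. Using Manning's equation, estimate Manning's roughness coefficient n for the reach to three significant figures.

0.0175

A = (b + z·y)·y = (1.01 + 1.9×2.30)×2.30 = 12.37 m²
P = b + 2y√(1+z²) = 1.01 + 2×2.30×√(1+1.9²) = 10.89 m
R = A/P = 12.37/10.89 = 1.137 m
n = (1/Q)·A·R^(2/3)·S^(1/2) = (1/31.8) × 12.37 × 1.089 × 0.04123 = 0.01747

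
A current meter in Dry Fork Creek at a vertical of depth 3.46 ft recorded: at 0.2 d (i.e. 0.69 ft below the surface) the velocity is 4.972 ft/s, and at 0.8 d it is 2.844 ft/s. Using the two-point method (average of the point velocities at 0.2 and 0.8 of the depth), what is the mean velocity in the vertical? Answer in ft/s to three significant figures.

3.91 ft/s

v̄ = (4.972 + 2.844) / 2 = 3.908 ft/s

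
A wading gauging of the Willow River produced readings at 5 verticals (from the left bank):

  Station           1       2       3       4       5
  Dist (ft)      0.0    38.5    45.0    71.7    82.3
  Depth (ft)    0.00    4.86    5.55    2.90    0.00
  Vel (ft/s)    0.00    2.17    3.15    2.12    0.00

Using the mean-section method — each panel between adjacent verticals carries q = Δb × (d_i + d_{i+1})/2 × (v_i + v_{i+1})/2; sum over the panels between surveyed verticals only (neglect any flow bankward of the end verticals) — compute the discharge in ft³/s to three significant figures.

Panel 1-2: Δb = 38.5 ft, d̄ = (0.00+4.86)/2 = 2.43, v̄ = (0.00+2.17)/2 = 1.085 → q = 38.5×2.43×1.085 = 101.5 ft³/s
Panel 2-3: Δb = 6.5 ft, d̄ = (4.86+5.55)/2 = 5.205, v̄ = (2.17+3.15)/2 = 2.66 → q = 6.5×5.205×2.66 = 89.99 ft³/s
Panel 3-4: Δb = 26.7 ft, d̄ = (5.55+2.90)/2 = 4.225, v̄ = (3.15+2.12)/2 = 2.635 → q = 26.7×4.225×2.635 = 297.2 ft³/s
Panel 4-5: Δb = 10.6 ft, d̄ = (2.90+0.00)/2 = 1.45, v̄ = (2.12+0.00)/2 = 1.06 → q = 10.6×1.45×1.06 = 16.29 ft³/s
Q = Σ q = 505.0 ft³/s

505 ft³/s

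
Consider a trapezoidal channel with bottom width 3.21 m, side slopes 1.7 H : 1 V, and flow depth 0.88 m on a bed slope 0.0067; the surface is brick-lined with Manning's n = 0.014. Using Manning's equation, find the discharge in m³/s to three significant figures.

A = (b + z·y)·y = (3.21 + 1.7×0.88)×0.88 = 4.141 m²
P = b + 2y√(1+z²) = 3.21 + 2×0.88×√(1+1.7²) = 6.681 m
R = A/P = 4.141/6.681 = 0.6198 m
Q = (1/n)·A·R^(2/3)·S^(1/2) = (1/0.014) × 4.141 × 0.6198^(2/3) × 0.0067^(1/2) = 17.60 m³/s

17.6 m³/s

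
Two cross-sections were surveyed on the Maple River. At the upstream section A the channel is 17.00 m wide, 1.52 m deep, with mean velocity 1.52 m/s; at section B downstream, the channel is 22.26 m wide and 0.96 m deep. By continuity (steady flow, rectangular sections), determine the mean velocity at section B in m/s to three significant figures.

1.84 m/s

Q = A₁V₁ = (17.00×1.52) × 1.52 = 39.28 m³/s
A₂ = 22.26 × 0.96 = 21.37 m²
V₂ = Q/A₂ = 39.28/21.37 = 1.838 m/s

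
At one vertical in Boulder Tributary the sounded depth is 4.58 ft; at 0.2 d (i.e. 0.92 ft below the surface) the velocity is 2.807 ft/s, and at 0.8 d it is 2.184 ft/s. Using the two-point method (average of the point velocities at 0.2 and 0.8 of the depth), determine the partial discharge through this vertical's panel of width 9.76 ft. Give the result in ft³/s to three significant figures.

v̄ = (2.807 + 2.184) / 2 = 2.496 ft/s
q = v̄ × d × w = 2.496 × 4.58 × 9.76 = 111.6 ft³/s

112 ft³/s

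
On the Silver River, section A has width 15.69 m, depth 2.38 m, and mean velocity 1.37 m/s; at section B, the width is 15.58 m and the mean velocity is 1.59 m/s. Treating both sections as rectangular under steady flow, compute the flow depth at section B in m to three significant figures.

2.07 m

Q = A₁V₁ = (15.69×2.38) × 1.37 = 51.16 m³/s
d₂ = Q/(b₂ V₂) = 51.16/(15.58×1.59) = 2.065 m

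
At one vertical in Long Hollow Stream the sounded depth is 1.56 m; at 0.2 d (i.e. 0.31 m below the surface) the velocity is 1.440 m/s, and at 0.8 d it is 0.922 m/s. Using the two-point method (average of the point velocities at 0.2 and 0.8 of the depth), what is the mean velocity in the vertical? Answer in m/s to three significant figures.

v̄ = (1.440 + 0.922) / 2 = 1.181 m/s

1.18 m/s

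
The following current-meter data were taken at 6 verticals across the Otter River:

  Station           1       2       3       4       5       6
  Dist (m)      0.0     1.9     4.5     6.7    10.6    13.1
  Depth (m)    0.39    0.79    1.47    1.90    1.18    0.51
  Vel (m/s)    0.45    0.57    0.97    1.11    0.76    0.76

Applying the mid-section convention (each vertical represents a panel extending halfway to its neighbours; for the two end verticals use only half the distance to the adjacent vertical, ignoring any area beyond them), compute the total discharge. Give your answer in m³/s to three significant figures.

w_1 = (1.9 − 0.0)/2 = 0.95 m; q_1 = 0.45 × 0.39 × 0.95 = 0.1667 m³/s
w_2 = (4.5 − 0.0)/2 = 2.25 m; q_2 = 0.57 × 0.79 × 2.25 = 1.013 m³/s
w_3 = (6.7 − 1.9)/2 = 2.4 m; q_3 = 0.97 × 1.47 × 2.4 = 3.422 m³/s
w_4 = (10.6 − 4.5)/2 = 3.05 m; q_4 = 1.11 × 1.90 × 3.05 = 6.432 m³/s
w_5 = (13.1 − 6.7)/2 = 3.2 m; q_5 = 0.76 × 1.18 × 3.2 = 2.870 m³/s
w_6 = (13.1 − 10.6)/2 = 1.25 m; q_6 = 0.76 × 0.51 × 1.25 = 0.4845 m³/s
Q = Σ qᵢ = 14.39 m³/s

14.4 m³/s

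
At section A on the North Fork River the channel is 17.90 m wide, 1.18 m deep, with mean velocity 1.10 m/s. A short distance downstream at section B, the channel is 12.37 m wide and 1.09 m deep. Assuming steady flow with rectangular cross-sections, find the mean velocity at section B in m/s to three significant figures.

Q = A₁V₁ = (17.90×1.18) × 1.10 = 23.23 m³/s
A₂ = 12.37 × 1.09 = 13.48 m²
V₂ = Q/A₂ = 23.23/13.48 = 1.723 m/s

1.72 m/s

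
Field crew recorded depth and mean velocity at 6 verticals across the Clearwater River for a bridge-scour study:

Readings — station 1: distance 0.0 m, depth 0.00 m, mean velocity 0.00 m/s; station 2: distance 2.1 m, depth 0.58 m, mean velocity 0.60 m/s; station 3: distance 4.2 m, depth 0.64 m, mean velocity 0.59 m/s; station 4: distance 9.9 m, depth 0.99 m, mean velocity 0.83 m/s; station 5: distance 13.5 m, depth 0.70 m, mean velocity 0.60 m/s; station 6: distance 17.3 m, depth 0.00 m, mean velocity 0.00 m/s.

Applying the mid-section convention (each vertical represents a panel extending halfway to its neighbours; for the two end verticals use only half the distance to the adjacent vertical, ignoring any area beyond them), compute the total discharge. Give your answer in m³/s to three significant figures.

w_2 = (4.2 − 0.0)/2 = 2.1 m; q_2 = 0.60 × 0.58 × 2.1 = 0.7308 m³/s
w_3 = (9.9 − 2.1)/2 = 3.9 m; q_3 = 0.59 × 0.64 × 3.9 = 1.473 m³/s
w_4 = (13.5 − 4.2)/2 = 4.65 m; q_4 = 0.83 × 0.99 × 4.65 = 3.821 m³/s
w_5 = (17.3 − 9.9)/2 = 3.7 m; q_5 = 0.60 × 0.70 × 3.7 = 1.554 m³/s
Stations 1, 6 contribute zero (depth or velocity is 0).
Q = Σ qᵢ = 7.578 m³/s

7.58 m³/s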